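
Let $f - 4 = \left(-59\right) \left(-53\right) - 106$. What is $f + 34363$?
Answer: $37388$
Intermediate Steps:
$f = 3025$ ($f = 4 - -3021 = 4 + \left(3127 - 106\right) = 4 + 3021 = 3025$)
$f + 34363 = 3025 + 34363 = 37388$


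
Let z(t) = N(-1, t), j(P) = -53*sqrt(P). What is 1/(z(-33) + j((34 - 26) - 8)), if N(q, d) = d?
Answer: -1/33 ≈ -0.030303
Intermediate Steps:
z(t) = t
1/(z(-33) + j((34 - 26) - 8)) = 1/(-33 - 53*sqrt((34 - 26) - 8)) = 1/(-33 - 53*sqrt(8 - 8)) = 1/(-33 - 53*sqrt(0)) = 1/(-33 - 53*0) = 1/(-33 + 0) = 1/(-33) = -1/33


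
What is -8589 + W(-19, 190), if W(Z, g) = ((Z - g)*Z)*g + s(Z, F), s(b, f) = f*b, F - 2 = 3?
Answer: 745806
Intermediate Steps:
F = 5 (F = 2 + 3 = 5)
s(b, f) = b*f
W(Z, g) = 5*Z + Z*g*(Z - g) (W(Z, g) = ((Z - g)*Z)*g + Z*5 = (Z*(Z - g))*g + 5*Z = Z*g*(Z - g) + 5*Z = 5*Z + Z*g*(Z - g))
-8589 + W(-19, 190) = -8589 - 19*(5 - 1*190**2 - 19*190) = -8589 - 19*(5 - 1*36100 - 3610) = -8589 - 19*(5 - 36100 - 3610) = -8589 - 19*(-39705) = -8589 + 754395 = 745806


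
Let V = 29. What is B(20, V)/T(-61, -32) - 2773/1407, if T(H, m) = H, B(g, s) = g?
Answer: -197293/85827 ≈ -2.2987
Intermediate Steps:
B(20, V)/T(-61, -32) - 2773/1407 = 20/(-61) - 2773/1407 = 20*(-1/61) - 2773*1/1407 = -20/61 - 2773/1407 = -197293/85827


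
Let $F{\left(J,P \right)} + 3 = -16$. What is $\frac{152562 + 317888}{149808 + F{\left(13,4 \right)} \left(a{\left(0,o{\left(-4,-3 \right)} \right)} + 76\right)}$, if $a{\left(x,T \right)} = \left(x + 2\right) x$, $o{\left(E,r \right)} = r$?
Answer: $\frac{235225}{74182} \approx 3.1709$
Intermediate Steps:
$F{\left(J,P \right)} = -19$ ($F{\left(J,P \right)} = -3 - 16 = -19$)
$a{\left(x,T \right)} = x \left(2 + x\right)$ ($a{\left(x,T \right)} = \left(2 + x\right) x = x \left(2 + x\right)$)
$\frac{152562 + 317888}{149808 + F{\left(13,4 \right)} \left(a{\left(0,o{\left(-4,-3 \right)} \right)} + 76\right)} = \frac{152562 + 317888}{149808 - 19 \left(0 \left(2 + 0\right) + 76\right)} = \frac{470450}{149808 - 19 \left(0 \cdot 2 + 76\right)} = \frac{470450}{149808 - 19 \left(0 + 76\right)} = \frac{470450}{149808 - 1444} = \frac{470450}{148364} = 470450 \cdot \frac{1}{148364} = \frac{235225}{74182}$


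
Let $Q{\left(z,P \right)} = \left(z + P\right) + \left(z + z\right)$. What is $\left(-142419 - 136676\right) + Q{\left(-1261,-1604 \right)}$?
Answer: $-284482$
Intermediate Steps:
$Q{\left(z,P \right)} = P + 3 z$ ($Q{\left(z,P \right)} = \left(P + z\right) + 2 z = P + 3 z$)
$\left(-142419 - 136676\right) + Q{\left(-1261,-1604 \right)} = \left(-142419 - 136676\right) + \left(-1604 + 3 \left(-1261\right)\right) = -279095 - 5387 = -284482$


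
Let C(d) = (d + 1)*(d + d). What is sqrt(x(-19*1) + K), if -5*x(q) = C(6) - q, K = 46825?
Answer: sqrt(1170110)/5 ≈ 216.34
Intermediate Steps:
C(d) = 2*d*(1 + d) (C(d) = (1 + d)*(2*d) = 2*d*(1 + d))
x(q) = -84/5 + q/5 (x(q) = -(2*6*(1 + 6) - q)/5 = -(2*6*7 - q)/5 = -(84 - q)/5 = -84/5 + q/5)
sqrt(x(-19*1) + K) = sqrt((-84/5 + (-19*1)/5) + 46825) = sqrt((-84/5 + (1/5)*(-19)) + 46825) = sqrt((-84/5 - 19/5) + 46825) = sqrt(-103/5 + 46825) = sqrt(234022/5) = sqrt(1170110)/5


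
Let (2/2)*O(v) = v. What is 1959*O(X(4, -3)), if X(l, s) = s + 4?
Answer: 1959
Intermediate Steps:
X(l, s) = 4 + s
O(v) = v
1959*O(X(4, -3)) = 1959*(4 - 3) = 1959*1 = 1959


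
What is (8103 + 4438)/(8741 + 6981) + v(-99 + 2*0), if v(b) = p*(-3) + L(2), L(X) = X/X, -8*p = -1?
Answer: 89469/62888 ≈ 1.4227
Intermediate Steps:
p = ⅛ (p = -⅛*(-1) = ⅛ ≈ 0.12500)
L(X) = 1
v(b) = 5/8 (v(b) = (⅛)*(-3) + 1 = -3/8 + 1 = 5/8)
(8103 + 4438)/(8741 + 6981) + v(-99 + 2*0) = (8103 + 4438)/(8741 + 6981) + 5/8 = 12541/15722 + 5/8 = 89469/62888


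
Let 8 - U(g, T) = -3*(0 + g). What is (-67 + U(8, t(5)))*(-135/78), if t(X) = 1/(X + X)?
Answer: 1575/26 ≈ 60.577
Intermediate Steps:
t(X) = 1/(2*X)
U(g, T) = 8 + 3*g (U(g, T) = 8 - (-3)*(0 + g) = 8 - (-3)*g = 8 + 3*g)
(-67 + U(8, t(5)))*(-135/78) = (-67 + (8 + 3*8))*(-135/78) = (-67 + (8 + 24))*(-135*1/78) = (-67 + 32)*(-45/26) = -35*(-45/26) = 1575/26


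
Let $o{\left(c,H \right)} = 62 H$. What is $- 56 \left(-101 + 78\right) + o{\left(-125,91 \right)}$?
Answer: $6930$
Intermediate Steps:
$- 56 \left(-101 + 78\right) + o{\left(-125,91 \right)} = - 56 \left(-101 + 78\right) + 62 \cdot 91 = \left(-56\right) \left(-23\right) + 5642 = 1288 + 5642 = 6930$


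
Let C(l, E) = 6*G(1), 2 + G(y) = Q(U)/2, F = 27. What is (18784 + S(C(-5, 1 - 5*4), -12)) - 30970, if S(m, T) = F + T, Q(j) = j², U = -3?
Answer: -12171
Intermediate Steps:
G(y) = 5/2 (G(y) = -2 + (-3)²/2 = -2 + 9*(½) = -2 + 9/2 = 5/2)
C(l, E) = 15 (C(l, E) = 6*(5/2) = 15)
S(m, T) = 27 + T
(18784 + S(C(-5, 1 - 5*4), -12)) - 30970 = (18784 + (27 - 12)) - 30970 = (18784 + 15) - 30970 = 18799 - 30970 = -12171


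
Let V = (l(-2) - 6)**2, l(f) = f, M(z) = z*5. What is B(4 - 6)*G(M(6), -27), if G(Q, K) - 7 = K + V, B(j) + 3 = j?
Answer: -220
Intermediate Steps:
M(z) = 5*z
V = 64 (V = (-2 - 6)**2 = (-8)**2 = 64)
B(j) = -3 + j
G(Q, K) = 71 + K (G(Q, K) = 7 + (K + 64) = 7 + (64 + K) = 71 + K)
B(4 - 6)*G(M(6), -27) = (-3 + (4 - 6))*(71 - 27) = (-3 - 2)*44 = -5*44 = -220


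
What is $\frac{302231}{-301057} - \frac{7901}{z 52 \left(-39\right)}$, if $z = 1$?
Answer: $\frac{1765726889}{610543596} \approx 2.8921$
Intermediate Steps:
$\frac{302231}{-301057} - \frac{7901}{z 52 \left(-39\right)} = \frac{302231}{-301057} - \frac{7901}{1 \cdot 52 \left(-39\right)} = 302231 \left(- \frac{1}{301057}\right) - \frac{7901}{52 \left(-39\right)} = - \frac{302231}{301057} - \frac{7901}{-2028} = - \frac{302231}{301057} - - \frac{7901}{2028} = - \frac{302231}{301057} + \frac{7901}{2028} = \frac{1765726889}{610543596}$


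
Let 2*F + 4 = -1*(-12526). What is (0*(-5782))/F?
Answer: 0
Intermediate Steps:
F = 6261 (F = -2 + (-1*(-12526))/2 = -2 + (1/2)*12526 = -2 + 6263 = 6261)
(0*(-5782))/F = (0*(-5782))/6261 = 0*(1/6261) = 0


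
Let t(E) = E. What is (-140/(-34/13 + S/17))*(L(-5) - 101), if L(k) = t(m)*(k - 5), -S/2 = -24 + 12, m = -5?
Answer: -112710/19 ≈ -5932.1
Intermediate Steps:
S = 24 (S = -2*(-24 + 12) = -2*(-12) = 24)
L(k) = 25 - 5*k (L(k) = -5*(k - 5) = -5*(-5 + k) = 25 - 5*k)
(-140/(-34/13 + S/17))*(L(-5) - 101) = (-140/(-34/13 + 24/17))*((25 - 5*(-5)) - 101) = (-140/(-34*1/13 + 24*(1/17)))*((25 + 25) - 101) = (-140/(-34/13 + 24/17))*(50 - 101) = -140/(-266/221)*(-51) = -140*(-221/266)*(-51) = (2210/19)*(-51) = -112710/19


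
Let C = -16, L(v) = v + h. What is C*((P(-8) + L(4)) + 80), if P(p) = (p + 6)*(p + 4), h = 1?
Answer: -1488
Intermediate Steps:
L(v) = 1 + v (L(v) = v + 1 = 1 + v)
P(p) = (4 + p)*(6 + p) (P(p) = (6 + p)*(4 + p) = (4 + p)*(6 + p))
C*((P(-8) + L(4)) + 80) = -16*(((24 + (-8)**2 + 10*(-8)) + (1 + 4)) + 80) = -16*(((24 + 64 - 80) + 5) + 80) = -16*((8 + 5) + 80) = -16*(13 + 80) = -16*93 = -1488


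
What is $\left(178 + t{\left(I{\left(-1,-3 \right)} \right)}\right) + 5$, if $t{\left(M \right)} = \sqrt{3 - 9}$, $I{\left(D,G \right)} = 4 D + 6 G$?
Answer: $183 + i \sqrt{6} \approx 183.0 + 2.4495 i$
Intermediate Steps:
$t{\left(M \right)} = i \sqrt{6}$ ($t{\left(M \right)} = \sqrt{-6} = i \sqrt{6}$)
$\left(178 + t{\left(I{\left(-1,-3 \right)} \right)}\right) + 5 = \left(178 + i \sqrt{6}\right) + 5 = 183 + i \sqrt{6}$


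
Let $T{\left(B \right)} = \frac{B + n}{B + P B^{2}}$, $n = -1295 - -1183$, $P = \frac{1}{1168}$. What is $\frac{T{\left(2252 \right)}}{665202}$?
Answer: $\frac{15622}{32020496073} \approx 4.8787 \cdot 10^{-7}$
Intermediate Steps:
$P = \frac{1}{1168} \approx 0.00085616$
$n = -112$ ($n = -1295 + 1183 = -112$)
$T{\left(B \right)} = \frac{-112 + B}{B + \frac{B^{2}}{1168}}$ ($T{\left(B \right)} = \frac{B - 112}{B + \frac{B^{2}}{1168}} = \frac{-112 + B}{B + \frac{B^{2}}{1168}}$)
$\frac{T{\left(2252 \right)}}{665202} = \frac{1168 \cdot \frac{1}{2252} \frac{1}{1168 + 2252} \left(-112 + 2252\right)}{665202} = 1168 \cdot \frac{1}{2252} \cdot \frac{1}{3420} \cdot 2140 \cdot \frac{1}{665202} = \frac{31244}{96273} \cdot \frac{1}{665202} = \frac{15622}{32020496073}$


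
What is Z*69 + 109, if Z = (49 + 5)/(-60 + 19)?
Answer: 743/41 ≈ 18.122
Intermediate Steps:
Z = -54/41 (Z = 54/(-41) = 54*(-1/41) = -54/41 ≈ -1.3171)
Z*69 + 109 = -54/41*69 + 109 = -3726/41 + 109 = 743/41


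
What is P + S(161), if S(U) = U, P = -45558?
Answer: -45397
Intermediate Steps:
P + S(161) = -45558 + 161 = -45397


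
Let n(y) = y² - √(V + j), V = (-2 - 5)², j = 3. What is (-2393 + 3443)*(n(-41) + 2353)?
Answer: 4235700 - 2100*√13 ≈ 4.2281e+6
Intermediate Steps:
V = 49 (V = (-7)² = 49)
n(y) = y² - 2*√13 (n(y) = y² - √(49 + 3) = y² - √52 = y² - 2*√13)
(-2393 + 3443)*(n(-41) + 2353) = (-2393 + 3443)*(((-41)² - 2*√13) + 2353) = 1050*((1681 - 2*√13) + 2353) = 1050*(4034 - 2*√13) = 4235700 - 2100*√13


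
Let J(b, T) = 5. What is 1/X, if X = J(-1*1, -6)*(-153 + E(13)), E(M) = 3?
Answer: -1/750 ≈ -0.0013333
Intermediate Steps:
X = -750 (X = 5*(-153 + 3) = 5*(-150) = -750)
1/X = 1/(-750) = -1/750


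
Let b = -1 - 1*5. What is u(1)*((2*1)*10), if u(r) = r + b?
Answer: -100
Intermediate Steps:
b = -6 (b = -1 - 5 = -6)
u(r) = -6 + r (u(r) = r - 6 = -6 + r)
u(1)*((2*1)*10) = (-6 + 1)*((2*1)*10) = -10*10 = -5*20 = -100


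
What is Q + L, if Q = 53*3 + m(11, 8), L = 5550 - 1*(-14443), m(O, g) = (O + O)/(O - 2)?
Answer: 181390/9 ≈ 20154.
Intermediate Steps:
m(O, g) = 2*O/(-2 + O) (m(O, g) = (2*O)/(-2 + O) = 2*O/(-2 + O))
L = 19993 (L = 5550 + 14443 = 19993)
Q = 1453/9 (Q = 53*3 + 2*11/(-2 + 11) = 159 + 2*11/9 = 159 + 2*11*(1/9) = 159 + 22/9 = 1453/9 ≈ 161.44)
Q + L = 1453/9 + 19993 = 181390/9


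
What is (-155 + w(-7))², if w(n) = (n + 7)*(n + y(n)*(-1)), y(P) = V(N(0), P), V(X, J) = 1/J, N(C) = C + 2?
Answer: 24025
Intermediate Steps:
N(C) = 2 + C
y(P) = 1/P
w(n) = (7 + n)*(n - 1/n) (w(n) = (n + 7)*(n - 1/n) = (7 + n)*(n - 1/n))
(-155 + w(-7))² = (-155 + (-1 + (-7)² - 7/(-7) + 7*(-7)))² = (-155 + (-1 + 49 - 7*(-⅐) - 49))² = (-155 + (-1 + 49 + 1 - 49))² = (-155 + 0)² = (-155)² = 24025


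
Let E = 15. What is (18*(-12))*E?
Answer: -3240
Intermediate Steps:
(18*(-12))*E = (18*(-12))*15 = -216*15 = -3240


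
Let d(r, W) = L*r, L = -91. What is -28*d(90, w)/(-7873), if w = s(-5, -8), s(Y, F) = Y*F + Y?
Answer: -229320/7873 ≈ -29.127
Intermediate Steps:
s(Y, F) = Y + F*Y (s(Y, F) = F*Y + Y = Y + F*Y)
w = 35 (w = -5*(1 - 8) = -5*(-7) = 35)
d(r, W) = -91*r
-28*d(90, w)/(-7873) = -28*(-91*90)/(-7873) = -(-229320)*(-1)/7873 = -28*8190/7873 = -229320/7873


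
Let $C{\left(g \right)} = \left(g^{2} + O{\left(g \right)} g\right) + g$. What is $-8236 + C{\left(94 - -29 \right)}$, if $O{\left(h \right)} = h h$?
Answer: $1867883$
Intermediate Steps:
$O{\left(h \right)} = h^{2}$
$C{\left(g \right)} = g + g^{2} + g^{3}$ ($C{\left(g \right)} = \left(g^{2} + g^{2} g\right) + g = \left(g^{2} + g^{3}\right) + g = g + g^{2} + g^{3}$)
$-8236 + C{\left(94 - -29 \right)} = -8236 + \left(94 - -29\right) \left(1 + \left(94 - -29\right) + \left(94 - -29\right)^{2}\right) = -8236 + \left(94 + 29\right) \left(1 + \left(94 + 29\right) + \left(94 + 29\right)^{2}\right) = -8236 + 123 \left(1 + 123 + 123^{2}\right) = -8236 + 123 \left(1 + 123 + 15129\right) = -8236 + 123 \cdot 15253 = -8236 + 1876119 = 1867883$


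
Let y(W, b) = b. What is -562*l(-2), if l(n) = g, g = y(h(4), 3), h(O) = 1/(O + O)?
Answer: -1686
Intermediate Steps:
h(O) = 1/(2*O)
g = 3
l(n) = 3
-562*l(-2) = -562*3 = -1686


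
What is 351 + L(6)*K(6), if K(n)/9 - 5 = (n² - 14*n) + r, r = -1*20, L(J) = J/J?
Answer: -216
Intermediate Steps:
L(J) = 1
r = -20
K(n) = -135 - 126*n + 9*n² (K(n) = 45 + 9*((n² - 14*n) - 20) = 45 + 9*(-20 + n² - 14*n) = 45 + (-180 - 126*n + 9*n²) = -135 - 126*n + 9*n²)
351 + L(6)*K(6) = 351 + 1*(-135 - 126*6 + 9*6²) = 351 + 1*(-135 - 756 + 9*36) = 351 + 1*(-135 - 756 + 324) = 351 + 1*(-567) = 351 - 567 = -216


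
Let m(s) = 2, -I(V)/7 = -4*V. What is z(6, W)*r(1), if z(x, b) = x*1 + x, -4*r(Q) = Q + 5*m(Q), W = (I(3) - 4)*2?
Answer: -33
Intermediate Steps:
I(V) = 28*V (I(V) = -(-28)*V = 28*V)
W = 160 (W = (28*3 - 4)*2 = (84 - 4)*2 = 80*2 = 160)
r(Q) = -5/2 - Q/4 (r(Q) = -(Q + 5*2)/4 = -(Q + 10)/4 = -(10 + Q)/4 = -5/2 - Q/4)
z(x, b) = 2*x (z(x, b) = x + x = 2*x)
z(6, W)*r(1) = (2*6)*(-5/2 - ¼*1) = 12*(-5/2 - ¼) = 12*(-11/4) = -33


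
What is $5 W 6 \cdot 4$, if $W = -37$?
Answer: $-4440$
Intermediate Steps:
$5 W 6 \cdot 4 = 5 \left(-37\right) 6 \cdot 4 = \left(-185\right) 24 = -4440$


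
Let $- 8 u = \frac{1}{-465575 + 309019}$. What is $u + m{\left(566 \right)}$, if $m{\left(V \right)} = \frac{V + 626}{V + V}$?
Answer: $\frac{373229787}{354442784} \approx 1.053$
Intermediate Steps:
$u = \frac{1}{1252448}$ ($u = - \frac{1}{8 \left(-465575 + 309019\right)} = - \frac{1}{8 \left(-156556\right)} = \left(- \frac{1}{8}\right) \left(- \frac{1}{156556}\right) = \frac{1}{1252448} \approx 7.9844 \cdot 10^{-7}$)
$m{\left(V \right)} = \frac{626 + V}{2 V}$
$u + m{\left(566 \right)} = \frac{1}{1252448} + \frac{626 + 566}{2 \cdot 566} = \frac{1}{1252448} + \frac{1}{2} \cdot \frac{1}{566} \cdot 1192 = \frac{1}{1252448} + \frac{298}{283} = \frac{373229787}{354442784}$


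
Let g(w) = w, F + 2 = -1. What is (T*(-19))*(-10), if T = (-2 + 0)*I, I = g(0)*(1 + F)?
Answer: 0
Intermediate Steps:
F = -3 (F = -2 - 1 = -3)
I = 0 (I = 0*(1 - 3) = 0*(-2) = 0)
T = 0 (T = (-2 + 0)*0 = -2*0 = 0)
(T*(-19))*(-10) = (0*(-19))*(-10) = 0*(-10) = 0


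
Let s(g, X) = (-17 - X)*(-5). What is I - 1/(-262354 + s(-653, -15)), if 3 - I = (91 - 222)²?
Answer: -4501298351/262344 ≈ -17158.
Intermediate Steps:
s(g, X) = 85 + 5*X
I = -17158 (I = 3 - (91 - 222)² = 3 - 1*(-131)² = 3 - 1*17161 = 3 - 17161 = -17158)
I - 1/(-262354 + s(-653, -15)) = -17158 - 1/(-262354 + (85 + 5*(-15))) = -17158 - 1/(-262354 + (85 - 75)) = -17158 - 1/(-262354 + 10) = -17158 - 1/(-262344) = -17158 - 1*(-1/262344) = -17158 + 1/262344 = -4501298351/262344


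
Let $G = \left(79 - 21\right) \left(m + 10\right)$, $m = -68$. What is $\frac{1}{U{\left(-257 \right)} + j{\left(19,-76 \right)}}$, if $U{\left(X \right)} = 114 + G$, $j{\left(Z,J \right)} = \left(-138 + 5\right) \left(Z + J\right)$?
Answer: $\frac{1}{4331} \approx 0.00023089$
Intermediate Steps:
$j{\left(Z,J \right)} = - 133 J - 133 Z$ ($j{\left(Z,J \right)} = - 133 \left(J + Z\right) = - 133 J - 133 Z$)
$G = -3364$ ($G = \left(79 - 21\right) \left(-68 + 10\right) = 58 \left(-58\right) = -3364$)
$U{\left(X \right)} = -3250$ ($U{\left(X \right)} = 114 - 3364 = -3250$)
$\frac{1}{U{\left(-257 \right)} + j{\left(19,-76 \right)}} = \frac{1}{-3250 - -7581} = \frac{1}{-3250 + \left(10108 - 2527\right)} = \frac{1}{-3250 + 7581} = \frac{1}{4331}$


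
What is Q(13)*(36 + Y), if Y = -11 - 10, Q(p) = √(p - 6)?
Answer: 15*√7 ≈ 39.686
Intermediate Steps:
Q(p) = √(-6 + p)
Y = -21
Q(13)*(36 + Y) = √(-6 + 13)*(36 - 21) = √7*15 = 15*√7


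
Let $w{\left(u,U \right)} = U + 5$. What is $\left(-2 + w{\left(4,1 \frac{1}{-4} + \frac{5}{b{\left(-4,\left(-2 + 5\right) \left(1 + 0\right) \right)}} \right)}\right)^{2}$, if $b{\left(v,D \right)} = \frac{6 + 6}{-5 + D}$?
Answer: $\frac{529}{144} \approx 3.6736$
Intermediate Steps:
$b{\left(v,D \right)} = \frac{12}{-5 + D}$
$w{\left(u,U \right)} = 5 + U$
$\left(-2 + w{\left(4,1 \frac{1}{-4} + \frac{5}{b{\left(-4,\left(-2 + 5\right) \left(1 + 0\right) \right)}} \right)}\right)^{2} = \left(-2 + \left(5 + \left(1 \frac{1}{-4} + \frac{5}{12 \frac{1}{-5 + \left(-2 + 5\right) \left(1 + 0\right)}}\right)\right)\right)^{2} = \left(-2 + \left(5 + \left(1 \left(- \frac{1}{4}\right) + \frac{5}{12 \frac{1}{-5 + 3 \cdot 1}}\right)\right)\right)^{2} = \left(-2 + \left(5 + \left(- \frac{1}{4} + \frac{5}{12 \frac{1}{-5 + 3}}\right)\right)\right)^{2} = \left(-2 + \left(5 + \left(- \frac{1}{4} + \frac{5}{12 \frac{1}{-2}}\right)\right)\right)^{2} = \left(-2 + \left(5 + \left(- \frac{1}{4} + \frac{5}{12 \left(- \frac{1}{2}\right)}\right)\right)\right)^{2} = \left(-2 + \left(5 + \left(- \frac{1}{4} + \frac{5}{-6}\right)\right)\right)^{2} = \left(-2 + \left(5 + \left(- \frac{1}{4} + 5 \left(- \frac{1}{6}\right)\right)\right)\right)^{2} = \left(-2 + \left(5 - \frac{13}{12}\right)\right)^{2} = \left(-2 + \frac{47}{12}\right)^{2} = \left(\frac{23}{12}\right)^{2} = \frac{529}{144}$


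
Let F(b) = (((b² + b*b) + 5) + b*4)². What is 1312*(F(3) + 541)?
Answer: 2316992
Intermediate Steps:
F(b) = (5 + 2*b² + 4*b)² (F(b) = (((b² + b²) + 5) + 4*b)² = ((2*b² + 5) + 4*b)² = ((5 + 2*b²) + 4*b)² = (5 + 2*b² + 4*b)²)
1312*(F(3) + 541) = 1312*((5 + 2*3² + 4*3)² + 541) = 1312*((5 + 2*9 + 12)² + 541) = 1312*((5 + 18 + 12)² + 541) = 1312*(35² + 541) = 1312*(1225 + 541) = 1312*1766 = 2316992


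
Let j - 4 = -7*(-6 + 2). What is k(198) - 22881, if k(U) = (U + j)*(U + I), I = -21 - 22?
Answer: 12769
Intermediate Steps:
I = -43
j = 32 (j = 4 - 7*(-6 + 2) = 4 - 7*(-4) = 4 + 28 = 32)
k(U) = (-43 + U)*(32 + U) (k(U) = (U + 32)*(U - 43) = (32 + U)*(-43 + U) = (-43 + U)*(32 + U))
k(198) - 22881 = (-1376 + 198**2 - 11*198) - 22881 = (-1376 + 39204 - 2178) - 22881 = 35650 - 22881 = 12769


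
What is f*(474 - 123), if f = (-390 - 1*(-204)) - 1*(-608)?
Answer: 148122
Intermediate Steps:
f = 422 (f = (-390 + 204) + 608 = -186 + 608 = 422)
f*(474 - 123) = 422*(474 - 123) = 422*351 = 148122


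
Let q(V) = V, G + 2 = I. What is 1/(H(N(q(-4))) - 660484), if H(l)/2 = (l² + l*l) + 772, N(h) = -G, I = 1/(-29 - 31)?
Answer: -900/593031359 ≈ -1.5176e-6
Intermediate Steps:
I = -1/60 (I = 1/(-60) = -1/60 ≈ -0.016667)
G = -121/60 (G = -2 - 1/60 = -121/60 ≈ -2.0167)
N(h) = 121/60 (N(h) = -1*(-121/60) = 121/60)
H(l) = 1544 + 4*l² (H(l) = 2*((l² + l*l) + 772) = 2*((l² + l²) + 772) = 2*(2*l² + 772) = 2*(772 + 2*l²) = 1544 + 4*l²)
1/(H(N(q(-4))) - 660484) = 1/((1544 + 4*(121/60)²) - 660484) = 1/((1544 + 4*(14641/3600)) - 660484) = 1/((1544 + 14641/900) - 660484) = 1/(1404241/900 - 660484) = 1/(-593031359/900) = -900/593031359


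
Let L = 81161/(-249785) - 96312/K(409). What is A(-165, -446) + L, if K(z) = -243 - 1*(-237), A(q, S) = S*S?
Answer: 53695700719/249785 ≈ 2.1497e+5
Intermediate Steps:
A(q, S) = S**2
K(z) = -6 (K(z) = -243 + 237 = -6)
L = 4009467659/249785 (L = 81161/(-249785) - 96312/(-6) = 81161*(-1/249785) - 96312*(-1/6) = -81161/249785 + 16052 = 4009467659/249785 ≈ 16052.)
A(-165, -446) + L = (-446)**2 + 4009467659/249785 = 198916 + 4009467659/249785 = 53695700719/249785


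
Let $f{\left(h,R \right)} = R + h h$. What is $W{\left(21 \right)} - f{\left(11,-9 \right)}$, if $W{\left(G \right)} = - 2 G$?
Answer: $-154$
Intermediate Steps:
$f{\left(h,R \right)} = R + h^{2}$
$W{\left(21 \right)} - f{\left(11,-9 \right)} = \left(-2\right) 21 - \left(-9 + 11^{2}\right) = -42 - \left(-9 + 121\right) = -42 - 112 = -154$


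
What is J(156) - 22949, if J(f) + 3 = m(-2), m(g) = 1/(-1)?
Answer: -22953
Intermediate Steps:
m(g) = -1
J(f) = -4 (J(f) = -3 - 1 = -4)
J(156) - 22949 = -4 - 22949 = -22953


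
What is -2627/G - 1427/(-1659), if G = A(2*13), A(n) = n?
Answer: -4321091/43134 ≈ -100.18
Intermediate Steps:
G = 26 (G = 2*13 = 26)
-2627/G - 1427/(-1659) = -2627/26 - 1427/(-1659) = -2627*1/26 - 1427*(-1/1659) = -2627/26 + 1427/1659 = -4321091/43134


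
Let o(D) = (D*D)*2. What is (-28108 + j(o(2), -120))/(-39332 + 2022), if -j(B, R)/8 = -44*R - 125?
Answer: 34674/18655 ≈ 1.8587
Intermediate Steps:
o(D) = 2*D² (o(D) = D²*2 = 2*D²)
j(B, R) = 1000 + 352*R (j(B, R) = -8*(-44*R - 125) = -8*(-125 - 44*R) = 1000 + 352*R)
(-28108 + j(o(2), -120))/(-39332 + 2022) = (-28108 + (1000 + 352*(-120)))/(-39332 + 2022) = (-28108 + (1000 - 42240))/(-37310) = (-28108 - 41240)*(-1/37310) = -69348*(-1/37310) = 34674/18655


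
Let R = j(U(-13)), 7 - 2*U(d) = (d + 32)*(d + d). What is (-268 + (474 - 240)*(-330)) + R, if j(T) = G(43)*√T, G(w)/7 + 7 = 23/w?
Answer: -77488 - 973*√1002/43 ≈ -78204.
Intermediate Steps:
G(w) = -49 + 161/w (G(w) = -49 + 7*(23/w) = -49 + 161/w)
U(d) = 7/2 - d*(32 + d) (U(d) = 7/2 - (d + 32)*(d + d)/2 = 7/2 - (32 + d)*2*d/2 = 7/2 - d*(32 + d))
j(T) = -1946*√T/43 (j(T) = (-49 + 161/43)*√T = -1946*√T/43)
R = -973*√1002/43 (R = -1946*√(7/2 - 1*(-13)² - 32*(-13))/43 = -1946*√(7/2 - 1*169 + 416)/43 = -1946*√(7/2 - 169 + 416)/43 = -973*√1002/43 ≈ -716.27)
(-268 + (474 - 240)*(-330)) + R = (-268 + (474 - 240)*(-330)) - 973*√1002/43 = (-268 + 234*(-330)) - 973*√1002/43 = (-268 - 77220) - 973*√1002/43 = -77488 - 973*√1002/43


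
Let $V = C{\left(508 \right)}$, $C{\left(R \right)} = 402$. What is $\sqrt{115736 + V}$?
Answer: $\sqrt{116138} \approx 340.79$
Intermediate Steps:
$V = 402$
$\sqrt{115736 + V} = \sqrt{115736 + 402} = \sqrt{116138}$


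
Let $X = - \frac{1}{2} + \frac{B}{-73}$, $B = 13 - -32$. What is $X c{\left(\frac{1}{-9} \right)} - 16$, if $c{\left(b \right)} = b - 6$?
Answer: $- \frac{12059}{1314} \approx -9.1773$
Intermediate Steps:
$B = 45$ ($B = 13 + 32 = 45$)
$c{\left(b \right)} = -6 + b$
$X = - \frac{163}{146}$ ($X = - \frac{1}{2} + \frac{45}{-73} = \left(-1\right) \frac{1}{2} + 45 \left(- \frac{1}{73}\right) = - \frac{1}{2} - \frac{45}{73} = - \frac{163}{146} \approx -1.1164$)
$X c{\left(\frac{1}{-9} \right)} - 16 = - \frac{163 \left(-6 + \frac{1}{-9}\right)}{146} - 16 = - \frac{163 \left(-6 - \frac{1}{9}\right)}{146} - 16 = \left(- \frac{163}{146}\right) \left(- \frac{55}{9}\right) - 16 = \frac{8965}{1314} - 16 = - \frac{12059}{1314}$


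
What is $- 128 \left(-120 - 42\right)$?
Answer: $20736$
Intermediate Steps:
$- 128 \left(-120 - 42\right) = \left(-128\right) \left(-162\right) = 20736$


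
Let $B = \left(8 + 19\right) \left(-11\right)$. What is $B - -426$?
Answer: $129$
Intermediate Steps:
$B = -297$ ($B = 27 \left(-11\right) = -297$)
$B - -426 = -297 - -426 = -297 + 426 = 129$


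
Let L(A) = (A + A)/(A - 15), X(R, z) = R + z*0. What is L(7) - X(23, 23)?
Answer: -99/4 ≈ -24.750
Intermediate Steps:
X(R, z) = R (X(R, z) = R + 0 = R)
L(A) = 2*A/(-15 + A) (L(A) = (2*A)/(-15 + A) = 2*A/(-15 + A))
L(7) - X(23, 23) = 2*7/(-15 + 7) - 1*23 = 2*7/(-8) - 23 = 2*7*(-⅛) - 23 = -7/4 - 23 = -99/4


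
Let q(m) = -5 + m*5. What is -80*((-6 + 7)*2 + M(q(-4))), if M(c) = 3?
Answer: -400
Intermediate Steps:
q(m) = -5 + 5*m
-80*((-6 + 7)*2 + M(q(-4))) = -80*((-6 + 7)*2 + 3) = -80*(1*2 + 3) = -80*(2 + 3) = -80*5 = -400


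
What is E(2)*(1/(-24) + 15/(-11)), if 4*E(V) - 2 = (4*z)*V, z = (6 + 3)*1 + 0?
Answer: -13727/528 ≈ -25.998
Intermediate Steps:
z = 9 (z = 9*1 + 0 = 9 + 0 = 9)
E(V) = ½ + 9*V (E(V) = ½ + ((4*9)*V)/4 = ½ + (36*V)/4 = ½ + 9*V)
E(2)*(1/(-24) + 15/(-11)) = (½ + 9*2)*(1/(-24) + 15/(-11)) = (½ + 18)*(1*(-1/24) + 15*(-1/11)) = 37*(-1/24 - 15/11)/2 = (37/2)*(-371/264) = -13727/528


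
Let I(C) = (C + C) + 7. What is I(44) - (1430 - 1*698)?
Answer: -637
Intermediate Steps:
I(C) = 7 + 2*C (I(C) = 2*C + 7 = 7 + 2*C)
I(44) - (1430 - 1*698) = (7 + 2*44) - (1430 - 1*698) = (7 + 88) - (1430 - 698) = 95 - 1*732 = 95 - 732 = -637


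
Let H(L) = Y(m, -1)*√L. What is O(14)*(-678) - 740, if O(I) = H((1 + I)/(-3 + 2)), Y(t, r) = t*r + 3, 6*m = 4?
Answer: -740 - 1582*I*√15 ≈ -740.0 - 6127.1*I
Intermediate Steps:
m = ⅔ (m = (⅙)*4 = ⅔ ≈ 0.66667)
Y(t, r) = 3 + r*t (Y(t, r) = r*t + 3 = 3 + r*t)
H(L) = 7*√L/3 (H(L) = (3 - 1*⅔)*√L = (3 - ⅔)*√L = 7*√L/3)
O(I) = 7*√(-1 - I)/3 (O(I) = 7*√((1 + I)/(-3 + 2))/3 = 7*√((1 + I)/(-1))/3 = 7*√((1 + I)*(-1))/3 = 7*√(-1 - I)/3)
O(14)*(-678) - 740 = (7*√(-1 - 1*14)/3)*(-678) - 740 = (7*√(-1 - 14)/3)*(-678) - 740 = (7*√(-15)/3)*(-678) - 740 = (7*(I*√15)/3)*(-678) - 740 = (7*I*√15/3)*(-678) - 740 = -1582*I*√15 - 740 = -740 - 1582*I*√15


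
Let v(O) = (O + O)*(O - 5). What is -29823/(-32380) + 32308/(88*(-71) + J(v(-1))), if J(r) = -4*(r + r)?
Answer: -107116991/25677340 ≈ -4.1717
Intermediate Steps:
v(O) = 2*O*(-5 + O) (v(O) = (2*O)*(-5 + O) = 2*O*(-5 + O))
J(r) = -8*r
-29823/(-32380) + 32308/(88*(-71) + J(v(-1))) = -29823/(-32380) + 32308/(88*(-71) - 16*(-1)*(-5 - 1)) = -29823*(-1/32380) + 32308/(-6248 - 16*(-1)*(-6)) = 29823/32380 + 32308/(-6248 - 8*12) = 29823/32380 + 32308/(-6248 - 96) = 29823/32380 + 32308/(-6344) = 29823/32380 + 32308*(-1/6344) = 29823/32380 - 8077/1586 = -107116991/25677340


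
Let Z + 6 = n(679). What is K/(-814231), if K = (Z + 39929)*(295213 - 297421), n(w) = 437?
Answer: 89114880/814231 ≈ 109.45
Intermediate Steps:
Z = 431 (Z = -6 + 437 = 431)
K = -89114880 (K = (431 + 39929)*(295213 - 297421) = 40360*(-2208) = -89114880)
K/(-814231) = -89114880/(-814231) = -89114880*(-1/814231) = 89114880/814231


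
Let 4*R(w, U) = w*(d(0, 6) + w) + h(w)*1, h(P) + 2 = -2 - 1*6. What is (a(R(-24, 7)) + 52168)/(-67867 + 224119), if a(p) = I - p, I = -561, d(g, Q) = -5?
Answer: 102871/312504 ≈ 0.32918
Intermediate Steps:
h(P) = -10 (h(P) = -2 + (-2 - 1*6) = -2 + (-2 - 6) = -2 - 8 = -10)
R(w, U) = -5/2 + w*(-5 + w)/4 (R(w, U) = (w*(-5 + w) - 10*1)/4 = (w*(-5 + w) - 10)/4 = (-10 + w*(-5 + w))/4 = -5/2 + w*(-5 + w)/4)
a(p) = -561 - p
(a(R(-24, 7)) + 52168)/(-67867 + 224119) = ((-561 - (-5/2 - 5/4*(-24) + (¼)*(-24)²)) + 52168)/(-67867 + 224119) = ((-561 - (-5/2 + 30 + (¼)*576)) + 52168)/156252 = ((-561 - (-5/2 + 30 + 144)) + 52168)*(1/156252) = ((-561 - 1*343/2) + 52168)*(1/156252) = ((-561 - 343/2) + 52168)*(1/156252) = (-1465/2 + 52168)*(1/156252) = (102871/2)*(1/156252) = 102871/312504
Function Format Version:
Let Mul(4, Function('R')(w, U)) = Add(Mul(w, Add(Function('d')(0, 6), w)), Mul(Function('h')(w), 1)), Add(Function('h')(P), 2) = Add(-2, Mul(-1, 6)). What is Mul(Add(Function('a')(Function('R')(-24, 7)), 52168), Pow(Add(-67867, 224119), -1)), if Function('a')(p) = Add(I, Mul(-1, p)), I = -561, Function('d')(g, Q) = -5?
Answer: Rational(102871, 312504) ≈ 0.32918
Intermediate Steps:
Function('h')(P) = -10 (Function('h')(P) = Add(-2, Add(-2, Mul(-1, 6))) = Add(-2, Add(-2, -6)) = Add(-2, -8) = -10)
Function('R')(w, U) = Add(Rational(-5, 2), Mul(Rational(1, 4), w, Add(-5, w))) (Function('R')(w, U) = Mul(Rational(1, 4), Add(Mul(w, Add(-5, w)), Mul(-10, 1))) = Mul(Rational(1, 4), Add(Mul(w, Add(-5, w)), -10)) = Mul(Rational(1, 4), Add(-10, Mul(w, Add(-5, w)))) = Add(Rational(-5, 2), Mul(Rational(1, 4), w, Add(-5, w))))
Function('a')(p) = Add(-561, Mul(-1, p))
Mul(Add(Function('a')(Function('R')(-24, 7)), 52168), Pow(Add(-67867, 224119), -1)) = Mul(Add(Add(-561, Mul(-1, Add(Rational(-5, 2), Mul(Rational(-5, 4), -24), Mul(Rational(1, 4), Pow(-24, 2))))), 52168), Pow(Add(-67867, 224119), -1)) = Mul(Add(Add(-561, Mul(-1, Add(Rational(-5, 2), 30, Mul(Rational(1, 4), 576)))), 52168), Pow(156252, -1)) = Mul(Add(Add(-561, Mul(-1, Add(Rational(-5, 2), 30, 144))), 52168), Rational(1, 156252)) = Mul(Add(Add(-561, Mul(-1, Rational(343, 2))), 52168), Rational(1, 156252)) = Mul(Add(Add(-561, Rational(-343, 2)), 52168), Rational(1, 156252)) = Mul(Add(Rational(-1465, 2), 52168), Rational(1, 156252)) = Mul(Rational(102871, 2), Rational(1, 156252)) = Rational(102871, 312504)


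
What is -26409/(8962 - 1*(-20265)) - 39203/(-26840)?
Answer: 39724411/71313880 ≈ 0.55704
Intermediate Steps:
-26409/(8962 - 1*(-20265)) - 39203/(-26840) = -26409/(8962 + 20265) - 39203*(-1/26840) = -26409/29227 + 39203/26840 = 39724411/71313880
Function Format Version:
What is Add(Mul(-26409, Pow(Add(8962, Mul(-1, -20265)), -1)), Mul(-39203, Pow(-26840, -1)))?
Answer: Rational(39724411, 71313880) ≈ 0.55704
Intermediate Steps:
Add(Mul(-26409, Pow(Add(8962, Mul(-1, -20265)), -1)), Mul(-39203, Pow(-26840, -1))) = Add(Mul(-26409, Pow(Add(8962, 20265), -1)), Mul(-39203, Rational(-1, 26840))) = Add(Mul(-26409, Pow(29227, -1)), Rational(39203, 26840)) = Add(Mul(-26409, Rational(1, 29227)), Rational(39203, 26840)) = Add(Rational(-26409, 29227), Rational(39203, 26840)) = Rational(39724411, 71313880)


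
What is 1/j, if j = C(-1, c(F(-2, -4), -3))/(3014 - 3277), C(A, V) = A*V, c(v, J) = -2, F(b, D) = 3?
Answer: -263/2 ≈ -131.50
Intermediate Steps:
j = -2/263 (j = (-1*(-2))/(3014 - 3277) = 2/(-263) = 2*(-1/263) = -2/263 ≈ -0.0076046)
1/j = 1/(-2/263) = -263/2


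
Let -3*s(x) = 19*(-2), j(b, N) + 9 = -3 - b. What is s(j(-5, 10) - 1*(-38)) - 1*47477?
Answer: -142393/3 ≈ -47464.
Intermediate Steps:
j(b, N) = -12 - b (j(b, N) = -9 + (-3 - b) = -12 - b)
s(x) = 38/3 (s(x) = -19*(-2)/3 = -⅓*(-38) = 38/3)
s(j(-5, 10) - 1*(-38)) - 1*47477 = 38/3 - 1*47477 = 38/3 - 47477 = -142393/3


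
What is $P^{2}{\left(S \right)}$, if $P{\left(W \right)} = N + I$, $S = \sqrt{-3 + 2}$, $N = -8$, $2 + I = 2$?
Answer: $64$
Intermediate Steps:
$I = 0$ ($I = -2 + 2 = 0$)
$S = i$ ($S = \sqrt{-1} = i \approx 1.0 i$)
$P{\left(W \right)} = -8$ ($P{\left(W \right)} = -8 + 0 = -8$)
$P^{2}{\left(S \right)} = \left(-8\right)^{2} = 64$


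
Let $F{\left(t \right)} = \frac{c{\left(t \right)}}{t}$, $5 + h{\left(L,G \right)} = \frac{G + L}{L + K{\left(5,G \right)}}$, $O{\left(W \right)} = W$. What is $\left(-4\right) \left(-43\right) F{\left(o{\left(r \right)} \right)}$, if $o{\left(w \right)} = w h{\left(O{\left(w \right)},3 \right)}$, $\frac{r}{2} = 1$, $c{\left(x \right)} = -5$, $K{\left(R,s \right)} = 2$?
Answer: $\frac{344}{3} \approx 114.67$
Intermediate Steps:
$h{\left(L,G \right)} = -5 + \frac{G + L}{2 + L}$ ($h{\left(L,G \right)} = -5 + \frac{G + L}{L + 2} = -5 + \frac{G + L}{2 + L}$)
$r = 2$ ($r = 2 \cdot 1 = 2$)
$o{\left(w \right)} = \frac{w \left(-7 - 4 w\right)}{2 + w}$ ($o{\left(w \right)} = w \frac{-10 + 3 - 4 w}{2 + w} = w \frac{-7 - 4 w}{2 + w} = \frac{w \left(-7 - 4 w\right)}{2 + w}$)
$F{\left(t \right)} = - \frac{5}{t}$
$\left(-4\right) \left(-43\right) F{\left(o{\left(r \right)} \right)} = \left(-4\right) \left(-43\right) \left(- \frac{5}{\left(-1\right) 2 \frac{1}{2 + 2} \left(7 + 4 \cdot 2\right)}\right) = 172 \left(- \frac{5}{\left(-1\right) 2 \cdot \frac{1}{4} \left(7 + 8\right)}\right) = 172 \left(- \frac{5}{\left(-1\right) 2 \cdot \frac{1}{4} \cdot 15}\right) = 172 \left(- \frac{5}{- \frac{15}{2}}\right) = 172 \left(\left(-5\right) \left(- \frac{2}{15}\right)\right) = 172 \cdot \frac{2}{3} = \frac{344}{3}$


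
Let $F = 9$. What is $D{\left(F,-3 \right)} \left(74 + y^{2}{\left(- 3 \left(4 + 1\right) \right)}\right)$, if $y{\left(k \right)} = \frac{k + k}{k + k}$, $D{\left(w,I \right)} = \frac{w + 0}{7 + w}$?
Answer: $\frac{675}{16} \approx 42.188$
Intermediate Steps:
$D{\left(w,I \right)} = \frac{w}{7 + w}$
$y{\left(k \right)} = 1$ ($y{\left(k \right)} = \frac{2 k}{2 k} = 2 k \frac{1}{2 k} = 1$)
$D{\left(F,-3 \right)} \left(74 + y^{2}{\left(- 3 \left(4 + 1\right) \right)}\right) = \frac{9}{7 + 9} \left(74 + 1^{2}\right) = \frac{9}{16} \left(74 + 1\right) = 9 \cdot \frac{1}{16} \cdot 75 = \frac{9}{16} \cdot 75 = \frac{675}{16}$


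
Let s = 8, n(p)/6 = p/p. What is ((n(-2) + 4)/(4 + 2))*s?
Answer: 40/3 ≈ 13.333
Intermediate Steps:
n(p) = 6 (n(p) = 6*(p/p) = 6*1 = 6)
((n(-2) + 4)/(4 + 2))*s = ((6 + 4)/(4 + 2))*8 = (10/6)*8 = (10*(⅙))*8 = (5/3)*8 = 40/3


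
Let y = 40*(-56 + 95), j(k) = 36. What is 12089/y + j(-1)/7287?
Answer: 29382901/3789240 ≈ 7.7543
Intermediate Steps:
y = 1560 (y = 40*39 = 1560)
12089/y + j(-1)/7287 = 12089/1560 + 36/7287 = 12089*(1/1560) + 36*(1/7287) = 12089/1560 + 12/2429 = 29382901/3789240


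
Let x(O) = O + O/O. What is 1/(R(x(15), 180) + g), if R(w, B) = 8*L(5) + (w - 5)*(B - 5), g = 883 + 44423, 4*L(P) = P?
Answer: 1/47241 ≈ 2.1168e-5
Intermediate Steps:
L(P) = P/4
g = 45306
x(O) = 1 + O (x(O) = O + 1 = 1 + O)
R(w, B) = 10 + (-5 + B)*(-5 + w) (R(w, B) = 8*((¼)*5) + (w - 5)*(B - 5) = 8*(5/4) + (-5 + w)*(-5 + B) = 10 + (-5 + B)*(-5 + w))
1/(R(x(15), 180) + g) = 1/((35 - 5*180 - 5*(1 + 15) + 180*(1 + 15)) + 45306) = 1/((35 - 900 - 5*16 + 180*16) + 45306) = 1/((35 - 900 - 80 + 2880) + 45306) = 1/(1935 + 45306) = 1/47241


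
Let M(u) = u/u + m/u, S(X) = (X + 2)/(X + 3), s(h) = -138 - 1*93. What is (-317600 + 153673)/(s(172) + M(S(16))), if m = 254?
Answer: -1475343/343 ≈ -4301.3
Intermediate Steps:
s(h) = -231 (s(h) = -138 - 93 = -231)
S(X) = (2 + X)/(3 + X)
M(u) = 1 + 254/u (M(u) = u/u + 254/u = 1 + 254/u)
(-317600 + 153673)/(s(172) + M(S(16))) = (-317600 + 153673)/(-231 + (254 + (2 + 16)/(3 + 16))/(((2 + 16)/(3 + 16)))) = -163927/(-231 + (254 + 18/19)/((18/19))) = -163927/(-231 + (254 + (1/19)*18)/(((1/19)*18))) = -163927/(-231 + (254 + 18/19)/(18/19)) = -163927/(-231 + (19/18)*(4844/19)) = -163927/(-231 + 2422/9) = -163927/343/9 = -163927*9/343 = -1475343/343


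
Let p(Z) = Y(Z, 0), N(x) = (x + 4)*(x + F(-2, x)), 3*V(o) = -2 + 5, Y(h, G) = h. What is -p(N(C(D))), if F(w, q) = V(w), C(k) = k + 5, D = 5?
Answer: -154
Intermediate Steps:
C(k) = 5 + k
V(o) = 1 (V(o) = (-2 + 5)/3 = (⅓)*3 = 1)
F(w, q) = 1
N(x) = (1 + x)*(4 + x) (N(x) = (x + 4)*(x + 1) = (4 + x)*(1 + x) = (1 + x)*(4 + x))
p(Z) = Z
-p(N(C(D))) = -(4 + (5 + 5)² + 5*(5 + 5)) = -(4 + 10² + 5*10) = -(4 + 100 + 50) = -1*154 = -154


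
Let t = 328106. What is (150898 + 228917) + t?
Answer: 707921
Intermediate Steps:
(150898 + 228917) + t = (150898 + 228917) + 328106 = 379815 + 328106 = 707921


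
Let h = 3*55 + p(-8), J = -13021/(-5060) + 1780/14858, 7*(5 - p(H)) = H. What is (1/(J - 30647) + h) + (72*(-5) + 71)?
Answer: -41319676319185/350591095939 ≈ -117.86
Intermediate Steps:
p(H) = 5 - H/7
J = 4401583/1634380 (J = -13021*(-1/5060) + 1780*(1/14858) = 13021/5060 + 890/7429 = 4401583/1634380 ≈ 2.6931)
h = 1198/7 (h = 3*55 + (5 - ⅐*(-8)) = 165 + (5 + 8/7) = 165 + 43/7 = 1198/7 ≈ 171.14)
(1/(J - 30647) + h) + (72*(-5) + 71) = (1/(4401583/1634380 - 30647) + 1198/7) + (72*(-5) + 71) = (1/(-50084442277/1634380) + 1198/7) + (-360 + 71) = (-1634380/50084442277 + 1198/7) - 289 = 60001150407186/350591095939 - 289 = -41319676319185/350591095939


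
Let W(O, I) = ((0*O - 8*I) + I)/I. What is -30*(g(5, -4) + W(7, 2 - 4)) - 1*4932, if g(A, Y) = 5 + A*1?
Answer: -5022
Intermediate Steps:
g(A, Y) = 5 + A
W(O, I) = -7 (W(O, I) = ((0 - 8*I) + I)/I = (-8*I + I)/I = (-7*I)/I = -7)
-30*(g(5, -4) + W(7, 2 - 4)) - 1*4932 = -30*((5 + 5) - 7) - 1*4932 = -30*(10 - 7) - 4932 = -30*3 - 4932 = -90 - 4932 = -5022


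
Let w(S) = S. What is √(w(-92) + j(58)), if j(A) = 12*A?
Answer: 2*√151 ≈ 24.576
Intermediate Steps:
√(w(-92) + j(58)) = √(-92 + 12*58) = √(-92 + 696) = √604 = 2*√151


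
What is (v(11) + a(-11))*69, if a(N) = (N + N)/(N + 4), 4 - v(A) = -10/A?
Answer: 42780/77 ≈ 555.58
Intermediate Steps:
v(A) = 4 + 10/A (v(A) = 4 - (-10)/A = 4 + 10/A)
a(N) = 2*N/(4 + N) (a(N) = (2*N)/(4 + N) = 2*N/(4 + N))
(v(11) + a(-11))*69 = ((4 + 10/11) + 2*(-11)/(4 - 11))*69 = ((4 + 10*(1/11)) + 2*(-11)/(-7))*69 = ((4 + 10/11) + 2*(-11)*(-1/7))*69 = (54/11 + 22/7)*69 = (620/77)*69 = 42780/77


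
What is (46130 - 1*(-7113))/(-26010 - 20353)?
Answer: -53243/46363 ≈ -1.1484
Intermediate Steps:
(46130 - 1*(-7113))/(-26010 - 20353) = (46130 + 7113)/(-46363) = 53243*(-1/46363) = -53243/46363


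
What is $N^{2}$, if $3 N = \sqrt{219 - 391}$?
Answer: $- \frac{172}{9} \approx -19.111$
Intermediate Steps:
$N = \frac{2 i \sqrt{43}}{3}$ ($N = \frac{\sqrt{219 - 391}}{3} = \frac{\sqrt{-172}}{3} = \frac{2 i \sqrt{43}}{3} \approx 4.3716 i$)
$N^{2} = \left(\frac{2 i \sqrt{43}}{3}\right)^{2} = - \frac{172}{9}$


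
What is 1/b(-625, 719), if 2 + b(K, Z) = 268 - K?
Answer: 1/891 ≈ 0.0011223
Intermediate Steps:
b(K, Z) = 266 - K (b(K, Z) = -2 + (268 - K) = 266 - K)
1/b(-625, 719) = 1/(266 - 1*(-625)) = 1/(266 + 625) = 1/891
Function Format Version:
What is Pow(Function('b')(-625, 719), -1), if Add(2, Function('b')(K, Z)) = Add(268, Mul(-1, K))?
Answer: Rational(1, 891) ≈ 0.0011223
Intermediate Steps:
Function('b')(K, Z) = Add(266, Mul(-1, K)) (Function('b')(K, Z) = Add(-2, Add(268, Mul(-1, K))) = Add(266, Mul(-1, K)))
Pow(Function('b')(-625, 719), -1) = Pow(Add(266, Mul(-1, -625)), -1) = Pow(Add(266, 625), -1) = Pow(891, -1) = Rational(1, 891)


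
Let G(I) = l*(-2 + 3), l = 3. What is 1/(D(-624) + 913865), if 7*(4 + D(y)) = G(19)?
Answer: 7/6397030 ≈ 1.0943e-6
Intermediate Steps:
G(I) = 3 (G(I) = 3*(-2 + 3) = 3*1 = 3)
D(y) = -25/7 (D(y) = -4 + (⅐)*3 = -4 + 3/7 = -25/7)
1/(D(-624) + 913865) = 1/(-25/7 + 913865) = 1/(6397030/7) = 7/6397030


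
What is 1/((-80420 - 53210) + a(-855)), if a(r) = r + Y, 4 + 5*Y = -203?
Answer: -5/672632 ≈ -7.4335e-6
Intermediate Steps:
Y = -207/5 (Y = -⅘ + (⅕)*(-203) = -⅘ - 203/5 = -207/5 ≈ -41.400)
a(r) = -207/5 + r (a(r) = r - 207/5 = -207/5 + r)
1/((-80420 - 53210) + a(-855)) = 1/((-80420 - 53210) + (-207/5 - 855)) = 1/(-133630 - 4482/5) = 1/(-672632/5) = -5/672632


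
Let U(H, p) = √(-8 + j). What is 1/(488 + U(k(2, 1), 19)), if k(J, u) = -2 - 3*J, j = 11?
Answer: 488/238141 - √3/238141 ≈ 0.0020419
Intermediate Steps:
U(H, p) = √3 (U(H, p) = √(-8 + 11) = √3)
1/(488 + U(k(2, 1), 19)) = 1/(488 + √3)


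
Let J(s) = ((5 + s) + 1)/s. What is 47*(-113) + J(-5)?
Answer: -26556/5 ≈ -5311.2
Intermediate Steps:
J(s) = (6 + s)/s
47*(-113) + J(-5) = 47*(-113) + (6 - 5)/(-5) = -5311 - 1/5*1 = -5311 - 1/5 = -26556/5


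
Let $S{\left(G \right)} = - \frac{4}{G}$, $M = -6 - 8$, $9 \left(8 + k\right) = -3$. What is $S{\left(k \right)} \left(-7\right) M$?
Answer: $\frac{1176}{25} \approx 47.04$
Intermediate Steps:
$k = - \frac{25}{3}$ ($k = -8 + \frac{1}{9} \left(-3\right) = -8 - \frac{1}{3} = - \frac{25}{3} \approx -8.3333$)
$M = -14$
$S{\left(k \right)} \left(-7\right) M = - \frac{4}{- \frac{25}{3}} \left(-7\right) \left(-14\right) = \left(-4\right) \left(- \frac{3}{25}\right) \left(-7\right) \left(-14\right) = \frac{12}{25} \left(-7\right) \left(-14\right) = \left(- \frac{84}{25}\right) \left(-14\right) = \frac{1176}{25}$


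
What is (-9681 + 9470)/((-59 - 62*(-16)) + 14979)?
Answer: -211/15912 ≈ -0.013260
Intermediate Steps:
(-9681 + 9470)/((-59 - 62*(-16)) + 14979) = -211/((-59 + 992) + 14979) = -211/(933 + 14979) = -211/15912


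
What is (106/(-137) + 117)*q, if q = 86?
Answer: 1369378/137 ≈ 9995.5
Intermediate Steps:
(106/(-137) + 117)*q = (106/(-137) + 117)*86 = (106*(-1/137) + 117)*86 = (-106/137 + 117)*86 = (15923/137)*86 = 1369378/137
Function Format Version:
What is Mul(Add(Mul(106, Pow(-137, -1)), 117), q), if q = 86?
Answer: Rational(1369378, 137) ≈ 9995.5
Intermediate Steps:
Mul(Add(Mul(106, Pow(-137, -1)), 117), q) = Mul(Add(Mul(106, Pow(-137, -1)), 117), 86) = Mul(Add(Mul(106, Rational(-1, 137)), 117), 86) = Mul(Add(Rational(-106, 137), 117), 86) = Mul(Rational(15923, 137), 86) = Rational(1369378, 137)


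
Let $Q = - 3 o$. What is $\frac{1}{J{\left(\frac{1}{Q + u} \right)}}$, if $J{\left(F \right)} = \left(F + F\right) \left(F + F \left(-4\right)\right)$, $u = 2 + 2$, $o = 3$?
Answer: $- \frac{25}{6} \approx -4.1667$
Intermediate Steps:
$u = 4$
$Q = -9$ ($Q = \left(-3\right) 3 = -9$)
$J{\left(F \right)} = - 6 F^{2}$ ($J{\left(F \right)} = 2 F \left(F - 4 F\right) = 2 F \left(- 3 F\right) = - 6 F^{2}$)
$\frac{1}{J{\left(\frac{1}{Q + u} \right)}} = \frac{1}{\left(-6\right) \left(\frac{1}{-9 + 4}\right)^{2}} = \frac{1}{\left(-6\right) \left(\frac{1}{-5}\right)^{2}} = \frac{1}{\left(-6\right) \left(- \frac{1}{5}\right)^{2}} = \frac{1}{\left(-6\right) \frac{1}{25}} = \frac{1}{- \frac{6}{25}} = - \frac{25}{6}$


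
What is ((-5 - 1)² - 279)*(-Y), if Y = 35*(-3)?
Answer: -25515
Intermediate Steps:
Y = -105
((-5 - 1)² - 279)*(-Y) = ((-5 - 1)² - 279)*(-1*(-105)) = ((-6)² - 279)*105 = (36 - 279)*105 = -243*105 = -25515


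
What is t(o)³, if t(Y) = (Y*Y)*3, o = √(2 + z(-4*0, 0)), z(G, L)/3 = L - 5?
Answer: -59319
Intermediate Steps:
z(G, L) = -15 + 3*L (z(G, L) = 3*(L - 5) = 3*(-5 + L) = -15 + 3*L)
o = I*√13 (o = √(2 + (-15 + 3*0)) = √(2 + (-15 + 0)) = √(2 - 15) = √(-13) = I*√13 ≈ 3.6056*I)
t(Y) = 3*Y² (t(Y) = Y²*3 = 3*Y²)
t(o)³ = (3*(I*√13)²)³ = (3*(-13))³ = (-39)³ = -59319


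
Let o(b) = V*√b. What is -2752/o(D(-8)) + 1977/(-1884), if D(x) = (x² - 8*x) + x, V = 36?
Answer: -659/628 - 172*√30/135 ≈ -8.0278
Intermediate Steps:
D(x) = x² - 7*x
o(b) = 36*√b
-2752/o(D(-8)) + 1977/(-1884) = -2752*√30/2160 + 1977/(-1884) = -2752*√30/2160 + 1977*(-1/1884) = -2752*√30/2160 - 659/628 = -172*√30/135 - 659/628 = -659/628 - 172*√30/135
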